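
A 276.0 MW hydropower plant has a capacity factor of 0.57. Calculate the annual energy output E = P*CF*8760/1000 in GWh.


E = 276.0 * 0.57 * 8760 / 1000 = 1378.1232 GWh


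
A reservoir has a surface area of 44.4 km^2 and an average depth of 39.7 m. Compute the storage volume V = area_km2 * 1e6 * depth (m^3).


V = 44.4 * 1e6 * 39.7 = 1.7627e+09 m^3


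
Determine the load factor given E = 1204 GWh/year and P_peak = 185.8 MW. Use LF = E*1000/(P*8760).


LF = 1204 * 1000 / (185.8 * 8760) = 0.7397


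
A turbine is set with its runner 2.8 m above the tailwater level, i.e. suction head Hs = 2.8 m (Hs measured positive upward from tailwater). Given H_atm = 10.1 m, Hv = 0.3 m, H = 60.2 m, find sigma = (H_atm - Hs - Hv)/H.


sigma = (10.1 - 2.8 - 0.3) / 60.2 = 0.1163


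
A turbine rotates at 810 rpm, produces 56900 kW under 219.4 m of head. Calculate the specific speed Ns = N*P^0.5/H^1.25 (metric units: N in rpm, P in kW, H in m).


Ns = 810 * 56900^0.5 / 219.4^1.25 = 228.8207


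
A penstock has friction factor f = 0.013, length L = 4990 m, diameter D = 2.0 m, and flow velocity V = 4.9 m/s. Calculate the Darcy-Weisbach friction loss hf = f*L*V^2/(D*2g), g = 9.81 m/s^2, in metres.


hf = 0.013 * 4990 * 4.9^2 / (2.0 * 2 * 9.81) = 39.6924 m


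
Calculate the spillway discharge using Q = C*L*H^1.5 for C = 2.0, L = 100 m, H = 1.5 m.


Q = 2.0 * 100 * 1.5^1.5 = 367.4235 m^3/s


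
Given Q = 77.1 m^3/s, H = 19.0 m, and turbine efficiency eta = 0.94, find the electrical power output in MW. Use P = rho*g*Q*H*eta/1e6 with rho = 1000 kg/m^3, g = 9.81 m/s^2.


P = 1000 * 9.81 * 77.1 * 19.0 * 0.94 / 1e6 = 13.5084 MW


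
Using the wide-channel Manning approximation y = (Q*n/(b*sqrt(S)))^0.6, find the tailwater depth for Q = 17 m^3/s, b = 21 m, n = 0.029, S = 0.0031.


y = (17 * 0.029 / (21 * 0.0031^0.5))^0.6 = 0.5956 m


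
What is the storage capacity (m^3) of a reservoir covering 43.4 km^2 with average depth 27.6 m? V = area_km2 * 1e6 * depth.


V = 43.4 * 1e6 * 27.6 = 1.1978e+09 m^3


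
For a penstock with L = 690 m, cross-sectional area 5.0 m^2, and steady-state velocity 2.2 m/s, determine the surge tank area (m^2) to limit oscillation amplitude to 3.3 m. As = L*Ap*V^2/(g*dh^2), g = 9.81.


As = 690 * 5.0 * 2.2^2 / (9.81 * 3.3^2) = 156.3031 m^2


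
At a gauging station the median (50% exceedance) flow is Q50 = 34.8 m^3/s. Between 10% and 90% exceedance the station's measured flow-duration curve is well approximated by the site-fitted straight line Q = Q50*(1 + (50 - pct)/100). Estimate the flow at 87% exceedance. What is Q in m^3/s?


Q = 34.8 * (1 + (50 - 87)/100) = 21.9240 m^3/s


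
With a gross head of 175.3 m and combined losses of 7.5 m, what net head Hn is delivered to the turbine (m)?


Hn = 175.3 - 7.5 = 167.8000 m


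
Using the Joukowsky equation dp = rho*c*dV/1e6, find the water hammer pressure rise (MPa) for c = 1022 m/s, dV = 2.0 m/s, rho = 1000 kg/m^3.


dp = 1000 * 1022 * 2.0 / 1e6 = 2.0440 MPa


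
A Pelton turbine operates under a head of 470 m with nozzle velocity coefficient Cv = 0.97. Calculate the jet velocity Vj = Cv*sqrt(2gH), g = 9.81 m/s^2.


Vj = 0.97 * sqrt(2*9.81*470) = 93.1473 m/s


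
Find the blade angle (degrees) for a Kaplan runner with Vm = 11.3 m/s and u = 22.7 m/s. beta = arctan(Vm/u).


beta = arctan(11.3 / 22.7) = 26.4640 degrees


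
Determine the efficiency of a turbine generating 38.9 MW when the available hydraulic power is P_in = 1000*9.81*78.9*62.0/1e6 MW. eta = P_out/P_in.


P_in = 1000 * 9.81 * 78.9 * 62.0 / 1e6 = 47.9886 MW
eta = 38.9 / 47.9886 = 0.8106


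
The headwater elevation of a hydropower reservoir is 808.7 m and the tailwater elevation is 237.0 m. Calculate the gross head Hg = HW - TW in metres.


Hg = 808.7 - 237.0 = 571.7000 m


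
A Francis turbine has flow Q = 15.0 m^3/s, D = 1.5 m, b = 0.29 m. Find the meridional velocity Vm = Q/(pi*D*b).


Vm = 15.0 / (pi * 1.5 * 0.29) = 10.9762 m/s


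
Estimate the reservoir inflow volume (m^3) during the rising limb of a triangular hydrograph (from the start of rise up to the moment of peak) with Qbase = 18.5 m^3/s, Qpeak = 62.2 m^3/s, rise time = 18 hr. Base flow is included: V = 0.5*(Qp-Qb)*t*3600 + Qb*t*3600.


V = 0.5*(62.2 - 18.5)*18*3600 + 18.5*18*3600 = 2.6147e+06 m^3


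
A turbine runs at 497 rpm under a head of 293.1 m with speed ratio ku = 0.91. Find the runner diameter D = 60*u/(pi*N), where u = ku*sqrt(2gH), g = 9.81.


u = 0.91 * sqrt(2*9.81*293.1) = 69.0079 m/s
D = 60 * 69.0079 / (pi * 497) = 2.6518 m


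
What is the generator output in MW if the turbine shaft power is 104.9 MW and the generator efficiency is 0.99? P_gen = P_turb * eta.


P_gen = 104.9 * 0.99 = 103.8510 MW


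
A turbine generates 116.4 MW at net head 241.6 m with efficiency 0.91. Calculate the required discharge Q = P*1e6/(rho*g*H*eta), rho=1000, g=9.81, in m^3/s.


Q = 116.4 * 1e6 / (1000 * 9.81 * 241.6 * 0.91) = 53.9692 m^3/s


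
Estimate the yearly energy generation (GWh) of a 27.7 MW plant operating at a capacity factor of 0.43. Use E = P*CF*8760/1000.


E = 27.7 * 0.43 * 8760 / 1000 = 104.3404 GWh


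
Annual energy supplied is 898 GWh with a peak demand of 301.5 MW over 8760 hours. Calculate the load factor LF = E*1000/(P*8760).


LF = 898 * 1000 / (301.5 * 8760) = 0.3400


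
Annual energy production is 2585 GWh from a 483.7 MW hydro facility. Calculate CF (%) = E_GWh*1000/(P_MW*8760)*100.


CF = 2585 * 1000 / (483.7 * 8760) * 100 = 61.0071 %


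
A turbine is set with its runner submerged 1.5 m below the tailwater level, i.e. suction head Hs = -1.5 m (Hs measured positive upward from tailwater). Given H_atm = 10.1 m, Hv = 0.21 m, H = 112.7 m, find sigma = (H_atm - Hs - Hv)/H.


sigma = (10.1 - (-1.5) - 0.21) / 112.7 = 0.1011


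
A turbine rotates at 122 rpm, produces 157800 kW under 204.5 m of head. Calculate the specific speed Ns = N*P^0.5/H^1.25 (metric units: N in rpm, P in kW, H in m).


Ns = 122 * 157800^0.5 / 204.5^1.25 = 62.6681


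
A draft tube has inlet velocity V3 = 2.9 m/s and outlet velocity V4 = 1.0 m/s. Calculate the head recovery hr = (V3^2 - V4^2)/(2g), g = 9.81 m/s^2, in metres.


hr = (2.9^2 - 1.0^2) / (2*9.81) = 0.3777 m


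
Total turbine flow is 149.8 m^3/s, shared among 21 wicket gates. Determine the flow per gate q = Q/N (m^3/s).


q = 149.8 / 21 = 7.1333 m^3/s


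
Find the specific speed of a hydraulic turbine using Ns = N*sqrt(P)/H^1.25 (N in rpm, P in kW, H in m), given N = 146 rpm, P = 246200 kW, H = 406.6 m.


Ns = 146 * 246200^0.5 / 406.6^1.25 = 39.6769


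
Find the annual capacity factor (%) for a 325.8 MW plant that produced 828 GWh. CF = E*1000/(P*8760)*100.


CF = 828 * 1000 / (325.8 * 8760) * 100 = 29.0118 %


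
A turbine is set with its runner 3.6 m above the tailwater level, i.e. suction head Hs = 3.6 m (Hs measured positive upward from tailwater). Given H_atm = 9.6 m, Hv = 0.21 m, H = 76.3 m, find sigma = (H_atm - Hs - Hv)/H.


sigma = (9.6 - 3.6 - 0.21) / 76.3 = 0.0759


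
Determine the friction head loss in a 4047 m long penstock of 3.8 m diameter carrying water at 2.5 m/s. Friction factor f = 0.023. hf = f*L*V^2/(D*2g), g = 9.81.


hf = 0.023 * 4047 * 2.5^2 / (3.8 * 2 * 9.81) = 7.8029 m


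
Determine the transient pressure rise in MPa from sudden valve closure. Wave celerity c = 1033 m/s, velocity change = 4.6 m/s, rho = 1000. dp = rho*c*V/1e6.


dp = 1000 * 1033 * 4.6 / 1e6 = 4.7518 MPa


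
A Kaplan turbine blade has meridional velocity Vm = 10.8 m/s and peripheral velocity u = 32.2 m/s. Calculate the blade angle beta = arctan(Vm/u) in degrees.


beta = arctan(10.8 / 32.2) = 18.5416 degrees


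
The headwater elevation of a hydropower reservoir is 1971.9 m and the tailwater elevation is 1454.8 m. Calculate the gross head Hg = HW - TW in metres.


Hg = 1971.9 - 1454.8 = 517.1000 m


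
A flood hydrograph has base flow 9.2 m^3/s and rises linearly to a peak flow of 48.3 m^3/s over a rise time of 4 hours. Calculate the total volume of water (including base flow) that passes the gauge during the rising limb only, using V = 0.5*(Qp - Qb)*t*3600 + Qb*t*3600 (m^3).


V = 0.5*(48.3 - 9.2)*4*3600 + 9.2*4*3600 = 414000.0000 m^3


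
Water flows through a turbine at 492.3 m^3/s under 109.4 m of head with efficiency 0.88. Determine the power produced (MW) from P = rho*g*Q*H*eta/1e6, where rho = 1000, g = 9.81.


P = 1000 * 9.81 * 492.3 * 109.4 * 0.88 / 1e6 = 464.9421 MW


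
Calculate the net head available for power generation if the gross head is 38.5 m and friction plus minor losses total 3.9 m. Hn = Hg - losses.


Hn = 38.5 - 3.9 = 34.6000 m


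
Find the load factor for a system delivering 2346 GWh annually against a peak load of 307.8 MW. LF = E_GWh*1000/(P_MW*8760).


LF = 2346 * 1000 / (307.8 * 8760) = 0.8701


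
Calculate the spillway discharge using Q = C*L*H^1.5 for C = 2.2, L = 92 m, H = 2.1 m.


Q = 2.2 * 92 * 2.1^1.5 = 615.9415 m^3/s


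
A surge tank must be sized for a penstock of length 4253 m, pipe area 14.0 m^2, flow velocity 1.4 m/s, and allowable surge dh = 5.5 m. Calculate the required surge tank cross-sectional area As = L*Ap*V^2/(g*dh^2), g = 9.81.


As = 4253 * 14.0 * 1.4^2 / (9.81 * 5.5^2) = 393.2648 m^2


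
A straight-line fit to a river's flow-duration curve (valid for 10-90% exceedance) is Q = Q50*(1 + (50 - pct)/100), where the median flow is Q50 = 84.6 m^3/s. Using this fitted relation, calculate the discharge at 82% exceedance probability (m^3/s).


Q = 84.6 * (1 + (50 - 82)/100) = 57.5280 m^3/s


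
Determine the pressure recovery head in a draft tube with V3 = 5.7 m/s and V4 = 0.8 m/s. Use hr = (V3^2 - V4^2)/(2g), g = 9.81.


hr = (5.7^2 - 0.8^2) / (2*9.81) = 1.6233 m


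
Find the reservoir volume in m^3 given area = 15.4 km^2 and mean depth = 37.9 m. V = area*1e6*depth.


V = 15.4 * 1e6 * 37.9 = 5.8366e+08 m^3


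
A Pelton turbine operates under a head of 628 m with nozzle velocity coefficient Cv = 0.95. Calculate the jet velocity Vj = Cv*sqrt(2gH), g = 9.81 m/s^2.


Vj = 0.95 * sqrt(2*9.81*628) = 105.4515 m/s


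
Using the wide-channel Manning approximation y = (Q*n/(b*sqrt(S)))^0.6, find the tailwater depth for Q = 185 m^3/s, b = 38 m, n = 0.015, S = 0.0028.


y = (185 * 0.015 / (38 * 0.0028^0.5))^0.6 = 1.2132 m


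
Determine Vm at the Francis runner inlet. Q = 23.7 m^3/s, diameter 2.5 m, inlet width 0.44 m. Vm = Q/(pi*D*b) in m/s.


Vm = 23.7 / (pi * 2.5 * 0.44) = 6.8581 m/s


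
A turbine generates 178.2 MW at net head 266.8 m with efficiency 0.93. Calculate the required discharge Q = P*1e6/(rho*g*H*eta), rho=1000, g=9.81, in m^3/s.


Q = 178.2 * 1e6 / (1000 * 9.81 * 266.8 * 0.93) = 73.2099 m^3/s


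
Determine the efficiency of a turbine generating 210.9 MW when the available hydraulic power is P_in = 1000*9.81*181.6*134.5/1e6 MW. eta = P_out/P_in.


P_in = 1000 * 9.81 * 181.6 * 134.5 / 1e6 = 239.6112 MW
eta = 210.9 / 239.6112 = 0.8802


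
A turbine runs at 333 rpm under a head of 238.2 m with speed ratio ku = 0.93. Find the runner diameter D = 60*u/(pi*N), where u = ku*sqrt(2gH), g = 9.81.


u = 0.93 * sqrt(2*9.81*238.2) = 63.5775 m/s
D = 60 * 63.5775 / (pi * 333) = 3.6464 m


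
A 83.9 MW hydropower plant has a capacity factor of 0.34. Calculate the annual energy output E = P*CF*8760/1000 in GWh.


E = 83.9 * 0.34 * 8760 / 1000 = 249.8878 GWh


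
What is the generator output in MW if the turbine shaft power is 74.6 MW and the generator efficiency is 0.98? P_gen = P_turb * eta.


P_gen = 74.6 * 0.98 = 73.1080 MW


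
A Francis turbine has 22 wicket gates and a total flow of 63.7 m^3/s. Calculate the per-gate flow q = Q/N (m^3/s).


q = 63.7 / 22 = 2.8955 m^3/s


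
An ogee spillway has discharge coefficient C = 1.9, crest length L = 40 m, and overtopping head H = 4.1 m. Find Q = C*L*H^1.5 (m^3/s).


Q = 1.9 * 40 * 4.1^1.5 = 630.9419 m^3/s


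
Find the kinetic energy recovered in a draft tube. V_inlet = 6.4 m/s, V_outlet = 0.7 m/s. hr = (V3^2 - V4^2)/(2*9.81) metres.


hr = (6.4^2 - 0.7^2) / (2*9.81) = 2.0627 m


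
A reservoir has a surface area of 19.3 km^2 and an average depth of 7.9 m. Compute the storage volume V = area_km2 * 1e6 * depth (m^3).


V = 19.3 * 1e6 * 7.9 = 1.5247e+08 m^3


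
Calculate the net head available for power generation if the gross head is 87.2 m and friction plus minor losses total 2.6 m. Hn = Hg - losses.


Hn = 87.2 - 2.6 = 84.6000 m


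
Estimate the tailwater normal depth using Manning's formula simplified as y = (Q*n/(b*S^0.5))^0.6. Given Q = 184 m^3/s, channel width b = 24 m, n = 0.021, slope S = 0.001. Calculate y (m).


y = (184 * 0.021 / (24 * 0.001^0.5))^0.6 = 2.6552 m


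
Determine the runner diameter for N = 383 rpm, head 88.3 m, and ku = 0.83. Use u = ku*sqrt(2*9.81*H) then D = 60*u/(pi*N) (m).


u = 0.83 * sqrt(2*9.81*88.3) = 34.5468 m/s
D = 60 * 34.5468 / (pi * 383) = 1.7227 m


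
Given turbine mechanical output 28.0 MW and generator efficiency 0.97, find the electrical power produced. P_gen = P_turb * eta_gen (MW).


P_gen = 28.0 * 0.97 = 27.1600 MW


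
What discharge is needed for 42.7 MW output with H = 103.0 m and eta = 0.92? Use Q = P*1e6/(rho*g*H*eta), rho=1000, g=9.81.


Q = 42.7 * 1e6 / (1000 * 9.81 * 103.0 * 0.92) = 45.9340 m^3/s


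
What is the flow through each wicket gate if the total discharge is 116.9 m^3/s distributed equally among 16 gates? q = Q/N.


q = 116.9 / 16 = 7.3063 m^3/s


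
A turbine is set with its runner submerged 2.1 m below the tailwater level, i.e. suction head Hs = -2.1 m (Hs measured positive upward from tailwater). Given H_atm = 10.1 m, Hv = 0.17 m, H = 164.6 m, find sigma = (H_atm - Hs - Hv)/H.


sigma = (10.1 - (-2.1) - 0.17) / 164.6 = 0.0731


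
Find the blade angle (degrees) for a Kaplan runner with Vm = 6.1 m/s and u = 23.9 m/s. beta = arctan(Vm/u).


beta = arctan(6.1 / 23.9) = 14.3179 degrees


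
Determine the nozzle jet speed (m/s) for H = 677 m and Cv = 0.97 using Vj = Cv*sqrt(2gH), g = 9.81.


Vj = 0.97 * sqrt(2*9.81*677) = 111.7932 m/s


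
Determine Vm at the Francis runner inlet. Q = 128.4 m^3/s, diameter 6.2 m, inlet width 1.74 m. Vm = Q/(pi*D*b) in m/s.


Vm = 128.4 / (pi * 6.2 * 1.74) = 3.7886 m/s


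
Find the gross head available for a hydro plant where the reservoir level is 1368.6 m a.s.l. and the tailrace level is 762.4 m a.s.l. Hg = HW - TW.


Hg = 1368.6 - 762.4 = 606.2000 m


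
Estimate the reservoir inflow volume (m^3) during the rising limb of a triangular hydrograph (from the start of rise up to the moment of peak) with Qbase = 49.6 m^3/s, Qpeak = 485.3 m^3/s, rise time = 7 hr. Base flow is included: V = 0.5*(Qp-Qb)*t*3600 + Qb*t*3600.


V = 0.5*(485.3 - 49.6)*7*3600 + 49.6*7*3600 = 6.7397e+06 m^3


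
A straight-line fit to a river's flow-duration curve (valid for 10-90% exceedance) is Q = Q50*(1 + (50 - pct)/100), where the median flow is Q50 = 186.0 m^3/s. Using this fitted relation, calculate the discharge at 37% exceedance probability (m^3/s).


Q = 186.0 * (1 + (50 - 37)/100) = 210.1800 m^3/s


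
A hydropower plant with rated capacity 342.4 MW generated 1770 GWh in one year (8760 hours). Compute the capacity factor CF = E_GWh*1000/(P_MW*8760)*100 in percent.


CF = 1770 * 1000 / (342.4 * 8760) * 100 = 59.0113 %


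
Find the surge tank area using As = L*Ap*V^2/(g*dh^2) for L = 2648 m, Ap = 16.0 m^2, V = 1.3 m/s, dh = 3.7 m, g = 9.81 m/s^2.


As = 2648 * 16.0 * 1.3^2 / (9.81 * 3.7^2) = 533.1534 m^2


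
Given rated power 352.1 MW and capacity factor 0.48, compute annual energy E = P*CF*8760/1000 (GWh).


E = 352.1 * 0.48 * 8760 / 1000 = 1480.5101 GWh


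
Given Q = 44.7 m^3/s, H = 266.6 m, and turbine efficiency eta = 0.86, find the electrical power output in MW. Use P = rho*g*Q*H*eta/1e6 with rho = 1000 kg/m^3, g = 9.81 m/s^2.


P = 1000 * 9.81 * 44.7 * 266.6 * 0.86 / 1e6 = 100.5391 MW


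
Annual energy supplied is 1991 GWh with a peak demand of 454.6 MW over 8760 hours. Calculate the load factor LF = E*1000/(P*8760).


LF = 1991 * 1000 / (454.6 * 8760) = 0.5000


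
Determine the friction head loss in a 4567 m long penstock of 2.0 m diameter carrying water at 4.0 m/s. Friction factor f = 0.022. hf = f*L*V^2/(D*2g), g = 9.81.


hf = 0.022 * 4567 * 4.0^2 / (2.0 * 2 * 9.81) = 40.9680 m


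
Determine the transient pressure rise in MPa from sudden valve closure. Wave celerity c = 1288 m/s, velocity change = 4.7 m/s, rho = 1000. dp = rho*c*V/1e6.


dp = 1000 * 1288 * 4.7 / 1e6 = 6.0536 MPa


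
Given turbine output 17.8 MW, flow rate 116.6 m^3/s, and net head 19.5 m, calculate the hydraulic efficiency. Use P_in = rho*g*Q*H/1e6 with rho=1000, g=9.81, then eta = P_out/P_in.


P_in = 1000 * 9.81 * 116.6 * 19.5 / 1e6 = 22.3050 MW
eta = 17.8 / 22.3050 = 0.7980


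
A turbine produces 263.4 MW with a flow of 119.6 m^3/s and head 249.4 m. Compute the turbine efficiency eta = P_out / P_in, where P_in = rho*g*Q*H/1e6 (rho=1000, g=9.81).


P_in = 1000 * 9.81 * 119.6 * 249.4 / 1e6 = 292.6150 MW
eta = 263.4 / 292.6150 = 0.9002


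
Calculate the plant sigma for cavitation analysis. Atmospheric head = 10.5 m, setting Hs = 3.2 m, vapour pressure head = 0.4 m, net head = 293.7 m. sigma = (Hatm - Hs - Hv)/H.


sigma = (10.5 - 3.2 - 0.4) / 293.7 = 0.0235


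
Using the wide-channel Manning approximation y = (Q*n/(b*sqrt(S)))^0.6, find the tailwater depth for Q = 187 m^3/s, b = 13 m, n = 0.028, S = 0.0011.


y = (187 * 0.028 / (13 * 0.0011^0.5))^0.6 = 4.4732 m


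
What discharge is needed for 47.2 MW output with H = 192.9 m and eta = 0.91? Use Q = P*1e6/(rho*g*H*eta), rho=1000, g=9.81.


Q = 47.2 * 1e6 / (1000 * 9.81 * 192.9 * 0.91) = 27.4094 m^3/s


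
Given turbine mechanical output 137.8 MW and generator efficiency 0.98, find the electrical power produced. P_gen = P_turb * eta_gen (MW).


P_gen = 137.8 * 0.98 = 135.0440 MW


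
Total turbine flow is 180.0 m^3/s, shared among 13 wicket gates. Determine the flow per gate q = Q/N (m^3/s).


q = 180.0 / 13 = 13.8462 m^3/s


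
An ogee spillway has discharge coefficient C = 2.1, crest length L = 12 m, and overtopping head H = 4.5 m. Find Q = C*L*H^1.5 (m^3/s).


Q = 2.1 * 12 * 4.5^1.5 = 240.5577 m^3/s


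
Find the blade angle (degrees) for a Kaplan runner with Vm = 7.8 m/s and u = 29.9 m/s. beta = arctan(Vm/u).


beta = arctan(7.8 / 29.9) = 14.6209 degrees


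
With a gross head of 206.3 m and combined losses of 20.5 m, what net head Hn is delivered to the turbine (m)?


Hn = 206.3 - 20.5 = 185.8000 m


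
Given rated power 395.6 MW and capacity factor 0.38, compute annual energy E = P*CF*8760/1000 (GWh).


E = 395.6 * 0.38 * 8760 / 1000 = 1316.8733 GWh


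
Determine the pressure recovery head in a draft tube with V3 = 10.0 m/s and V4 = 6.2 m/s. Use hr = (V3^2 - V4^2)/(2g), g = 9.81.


hr = (10.0^2 - 6.2^2) / (2*9.81) = 3.1376 m


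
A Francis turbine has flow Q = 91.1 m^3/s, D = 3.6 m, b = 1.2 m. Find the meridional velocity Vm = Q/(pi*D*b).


Vm = 91.1 / (pi * 3.6 * 1.2) = 6.7125 m/s


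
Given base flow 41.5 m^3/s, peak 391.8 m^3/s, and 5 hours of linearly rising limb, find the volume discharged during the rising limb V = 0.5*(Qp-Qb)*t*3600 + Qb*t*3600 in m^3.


V = 0.5*(391.8 - 41.5)*5*3600 + 41.5*5*3600 = 3.8997e+06 m^3


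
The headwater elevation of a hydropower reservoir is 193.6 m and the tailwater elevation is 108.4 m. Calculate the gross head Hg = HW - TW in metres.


Hg = 193.6 - 108.4 = 85.2000 m


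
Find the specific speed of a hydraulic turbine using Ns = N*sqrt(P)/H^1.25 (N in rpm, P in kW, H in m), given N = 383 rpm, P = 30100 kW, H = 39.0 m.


Ns = 383 * 30100^0.5 / 39.0^1.25 = 681.7910


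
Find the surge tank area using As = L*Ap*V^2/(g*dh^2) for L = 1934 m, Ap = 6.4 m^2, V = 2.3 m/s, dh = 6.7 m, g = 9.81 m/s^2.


As = 1934 * 6.4 * 2.3^2 / (9.81 * 6.7^2) = 148.6872 m^2


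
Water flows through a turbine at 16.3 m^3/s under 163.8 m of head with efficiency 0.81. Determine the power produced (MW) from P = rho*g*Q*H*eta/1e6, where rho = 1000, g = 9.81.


P = 1000 * 9.81 * 16.3 * 163.8 * 0.81 / 1e6 = 21.2156 MW


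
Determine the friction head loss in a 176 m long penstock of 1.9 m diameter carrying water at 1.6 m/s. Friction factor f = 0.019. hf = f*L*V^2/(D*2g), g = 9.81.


hf = 0.019 * 176 * 1.6^2 / (1.9 * 2 * 9.81) = 0.2296 m


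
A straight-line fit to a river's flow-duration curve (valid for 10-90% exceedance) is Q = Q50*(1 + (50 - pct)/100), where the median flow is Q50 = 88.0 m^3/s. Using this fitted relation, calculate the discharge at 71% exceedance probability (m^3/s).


Q = 88.0 * (1 + (50 - 71)/100) = 69.5200 m^3/s


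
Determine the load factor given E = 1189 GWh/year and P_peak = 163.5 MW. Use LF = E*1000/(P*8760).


LF = 1189 * 1000 / (163.5 * 8760) = 0.8302


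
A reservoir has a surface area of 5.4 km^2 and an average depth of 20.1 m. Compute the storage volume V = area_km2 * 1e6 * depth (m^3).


V = 5.4 * 1e6 * 20.1 = 1.0854e+08 m^3


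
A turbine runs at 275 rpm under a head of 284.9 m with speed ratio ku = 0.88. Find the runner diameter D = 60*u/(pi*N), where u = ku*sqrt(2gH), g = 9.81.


u = 0.88 * sqrt(2*9.81*284.9) = 65.7928 m/s
D = 60 * 65.7928 / (pi * 275) = 4.5693 m


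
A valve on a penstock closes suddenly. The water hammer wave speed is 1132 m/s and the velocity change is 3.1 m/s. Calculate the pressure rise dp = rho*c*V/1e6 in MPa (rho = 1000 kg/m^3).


dp = 1000 * 1132 * 3.1 / 1e6 = 3.5092 MPa


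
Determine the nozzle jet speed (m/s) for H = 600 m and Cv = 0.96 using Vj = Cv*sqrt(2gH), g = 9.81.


Vj = 0.96 * sqrt(2*9.81*600) = 104.1589 m/s


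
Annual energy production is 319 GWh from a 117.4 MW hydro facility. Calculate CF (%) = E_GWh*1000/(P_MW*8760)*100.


CF = 319 * 1000 / (117.4 * 8760) * 100 = 31.0183 %


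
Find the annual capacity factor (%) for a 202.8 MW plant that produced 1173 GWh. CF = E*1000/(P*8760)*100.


CF = 1173 * 1000 / (202.8 * 8760) * 100 = 66.0277 %


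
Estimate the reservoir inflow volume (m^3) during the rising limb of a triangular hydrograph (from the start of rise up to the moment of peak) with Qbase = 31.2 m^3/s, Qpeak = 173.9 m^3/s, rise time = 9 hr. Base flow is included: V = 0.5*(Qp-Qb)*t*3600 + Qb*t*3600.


V = 0.5*(173.9 - 31.2)*9*3600 + 31.2*9*3600 = 3.3226e+06 m^3


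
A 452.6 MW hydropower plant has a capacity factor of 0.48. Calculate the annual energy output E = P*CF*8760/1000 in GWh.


E = 452.6 * 0.48 * 8760 / 1000 = 1903.0925 GWh


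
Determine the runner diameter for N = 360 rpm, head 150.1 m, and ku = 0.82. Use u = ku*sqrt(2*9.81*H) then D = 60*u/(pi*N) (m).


u = 0.82 * sqrt(2*9.81*150.1) = 44.4994 m/s
D = 60 * 44.4994 / (pi * 360) = 2.3608 m


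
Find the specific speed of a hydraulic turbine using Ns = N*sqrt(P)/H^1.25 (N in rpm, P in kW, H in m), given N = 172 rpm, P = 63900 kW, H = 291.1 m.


Ns = 172 * 63900^0.5 / 291.1^1.25 = 36.1598


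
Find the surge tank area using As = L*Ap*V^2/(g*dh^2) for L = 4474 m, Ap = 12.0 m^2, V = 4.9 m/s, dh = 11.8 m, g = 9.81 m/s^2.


As = 4474 * 12.0 * 4.9^2 / (9.81 * 11.8^2) = 943.7052 m^2


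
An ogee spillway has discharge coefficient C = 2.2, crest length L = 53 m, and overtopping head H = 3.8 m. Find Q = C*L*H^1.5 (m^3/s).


Q = 2.2 * 53 * 3.8^1.5 = 863.7219 m^3/s


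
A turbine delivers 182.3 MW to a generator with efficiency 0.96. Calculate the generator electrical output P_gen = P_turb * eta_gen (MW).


P_gen = 182.3 * 0.96 = 175.0080 MW


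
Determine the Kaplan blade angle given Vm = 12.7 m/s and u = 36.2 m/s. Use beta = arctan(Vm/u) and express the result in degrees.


beta = arctan(12.7 / 36.2) = 19.3323 degrees


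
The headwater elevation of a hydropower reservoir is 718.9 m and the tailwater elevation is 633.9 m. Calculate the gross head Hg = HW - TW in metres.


Hg = 718.9 - 633.9 = 85.0000 m


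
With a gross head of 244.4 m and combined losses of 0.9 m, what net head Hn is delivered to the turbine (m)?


Hn = 244.4 - 0.9 = 243.5000 m


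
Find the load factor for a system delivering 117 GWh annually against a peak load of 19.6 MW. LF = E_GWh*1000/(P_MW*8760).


LF = 117 * 1000 / (19.6 * 8760) = 0.6814


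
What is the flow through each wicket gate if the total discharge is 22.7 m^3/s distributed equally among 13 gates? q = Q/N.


q = 22.7 / 13 = 1.7462 m^3/s


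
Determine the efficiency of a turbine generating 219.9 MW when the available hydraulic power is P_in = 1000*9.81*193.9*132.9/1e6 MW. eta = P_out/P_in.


P_in = 1000 * 9.81 * 193.9 * 132.9 / 1e6 = 252.7969 MW
eta = 219.9 / 252.7969 = 0.8699


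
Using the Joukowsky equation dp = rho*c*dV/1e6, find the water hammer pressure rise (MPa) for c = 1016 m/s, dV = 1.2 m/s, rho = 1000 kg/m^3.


dp = 1000 * 1016 * 1.2 / 1e6 = 1.2192 MPa


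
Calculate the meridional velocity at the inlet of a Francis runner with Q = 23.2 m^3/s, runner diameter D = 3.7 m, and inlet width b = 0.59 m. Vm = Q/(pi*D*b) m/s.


Vm = 23.2 / (pi * 3.7 * 0.59) = 3.3829 m/s


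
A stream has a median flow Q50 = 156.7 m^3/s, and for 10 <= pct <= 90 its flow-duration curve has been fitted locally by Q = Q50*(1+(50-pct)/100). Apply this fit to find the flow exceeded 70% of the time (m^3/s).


Q = 156.7 * (1 + (50 - 70)/100) = 125.3600 m^3/s


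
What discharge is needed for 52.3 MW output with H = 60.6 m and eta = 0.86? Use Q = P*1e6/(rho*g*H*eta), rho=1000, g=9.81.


Q = 52.3 * 1e6 / (1000 * 9.81 * 60.6 * 0.86) = 102.2967 m^3/s


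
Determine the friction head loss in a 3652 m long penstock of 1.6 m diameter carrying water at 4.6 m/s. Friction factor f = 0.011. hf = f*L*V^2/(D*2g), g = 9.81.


hf = 0.011 * 3652 * 4.6^2 / (1.6 * 2 * 9.81) = 27.0782 m


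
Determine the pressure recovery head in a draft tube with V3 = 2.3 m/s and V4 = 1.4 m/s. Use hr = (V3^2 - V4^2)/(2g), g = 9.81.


hr = (2.3^2 - 1.4^2) / (2*9.81) = 0.1697 m


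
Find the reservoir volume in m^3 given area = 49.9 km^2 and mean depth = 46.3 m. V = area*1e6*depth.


V = 49.9 * 1e6 * 46.3 = 2.3104e+09 m^3


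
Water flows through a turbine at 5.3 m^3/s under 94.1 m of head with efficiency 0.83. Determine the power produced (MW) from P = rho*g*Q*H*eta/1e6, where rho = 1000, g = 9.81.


P = 1000 * 9.81 * 5.3 * 94.1 * 0.83 / 1e6 = 4.0608 MW


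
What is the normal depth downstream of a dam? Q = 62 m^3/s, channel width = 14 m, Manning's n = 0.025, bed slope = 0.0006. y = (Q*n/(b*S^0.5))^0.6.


y = (62 * 0.025 / (14 * 0.0006^0.5))^0.6 = 2.4722 m


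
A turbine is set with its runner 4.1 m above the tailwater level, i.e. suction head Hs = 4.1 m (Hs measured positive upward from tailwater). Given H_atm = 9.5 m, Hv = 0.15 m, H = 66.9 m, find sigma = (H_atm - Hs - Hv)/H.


sigma = (9.5 - 4.1 - 0.15) / 66.9 = 0.0785


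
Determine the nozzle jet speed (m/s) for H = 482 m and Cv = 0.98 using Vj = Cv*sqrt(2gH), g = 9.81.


Vj = 0.98 * sqrt(2*9.81*482) = 95.3014 m/s


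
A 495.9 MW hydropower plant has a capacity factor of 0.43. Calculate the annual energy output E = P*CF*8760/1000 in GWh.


E = 495.9 * 0.43 * 8760 / 1000 = 1867.9561 GWh


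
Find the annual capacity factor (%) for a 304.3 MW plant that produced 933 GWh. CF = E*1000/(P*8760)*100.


CF = 933 * 1000 / (304.3 * 8760) * 100 = 35.0006 %


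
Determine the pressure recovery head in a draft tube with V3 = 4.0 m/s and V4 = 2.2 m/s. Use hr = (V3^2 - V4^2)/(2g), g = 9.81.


hr = (4.0^2 - 2.2^2) / (2*9.81) = 0.5688 m


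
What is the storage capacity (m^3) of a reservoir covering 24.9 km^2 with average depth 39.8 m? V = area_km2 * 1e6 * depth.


V = 24.9 * 1e6 * 39.8 = 9.9102e+08 m^3


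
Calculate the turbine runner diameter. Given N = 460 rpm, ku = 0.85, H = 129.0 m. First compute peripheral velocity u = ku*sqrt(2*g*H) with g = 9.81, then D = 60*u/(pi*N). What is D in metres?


u = 0.85 * sqrt(2*9.81*129.0) = 42.7625 m/s
D = 60 * 42.7625 / (pi * 460) = 1.7754 m


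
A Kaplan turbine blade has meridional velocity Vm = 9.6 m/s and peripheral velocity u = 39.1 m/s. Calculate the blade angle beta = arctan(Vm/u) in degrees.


beta = arctan(9.6 / 39.1) = 13.7946 degrees


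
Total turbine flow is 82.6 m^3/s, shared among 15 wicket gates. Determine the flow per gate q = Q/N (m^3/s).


q = 82.6 / 15 = 5.5067 m^3/s


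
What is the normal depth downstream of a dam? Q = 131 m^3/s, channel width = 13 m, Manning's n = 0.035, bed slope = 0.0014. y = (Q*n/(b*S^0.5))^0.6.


y = (131 * 0.035 / (13 * 0.0014^0.5))^0.6 = 3.8424 m


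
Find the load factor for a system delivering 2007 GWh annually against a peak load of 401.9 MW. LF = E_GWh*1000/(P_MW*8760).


LF = 2007 * 1000 / (401.9 * 8760) = 0.5701


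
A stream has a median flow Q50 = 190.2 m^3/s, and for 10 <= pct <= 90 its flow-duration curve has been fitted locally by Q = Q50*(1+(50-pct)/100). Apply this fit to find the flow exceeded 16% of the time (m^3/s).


Q = 190.2 * (1 + (50 - 16)/100) = 254.8680 m^3/s


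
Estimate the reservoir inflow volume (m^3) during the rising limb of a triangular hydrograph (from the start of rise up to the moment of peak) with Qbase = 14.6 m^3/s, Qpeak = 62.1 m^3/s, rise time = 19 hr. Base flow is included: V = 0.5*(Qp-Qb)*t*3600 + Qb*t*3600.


V = 0.5*(62.1 - 14.6)*19*3600 + 14.6*19*3600 = 2.6231e+06 m^3


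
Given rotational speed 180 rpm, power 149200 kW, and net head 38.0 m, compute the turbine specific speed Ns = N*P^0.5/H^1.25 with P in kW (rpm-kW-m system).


Ns = 180 * 149200^0.5 / 38.0^1.25 = 736.9320


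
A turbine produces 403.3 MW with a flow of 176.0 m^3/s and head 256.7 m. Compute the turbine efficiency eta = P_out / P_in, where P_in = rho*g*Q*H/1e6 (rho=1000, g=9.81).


P_in = 1000 * 9.81 * 176.0 * 256.7 / 1e6 = 443.2080 MW
eta = 403.3 / 443.2080 = 0.9100


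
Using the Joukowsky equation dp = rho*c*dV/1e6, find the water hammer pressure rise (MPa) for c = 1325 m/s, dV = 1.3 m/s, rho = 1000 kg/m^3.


dp = 1000 * 1325 * 1.3 / 1e6 = 1.7225 MPa


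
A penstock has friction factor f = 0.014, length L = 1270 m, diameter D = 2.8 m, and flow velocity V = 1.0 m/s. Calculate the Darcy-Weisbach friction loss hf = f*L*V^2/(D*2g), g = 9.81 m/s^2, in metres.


hf = 0.014 * 1270 * 1.0^2 / (2.8 * 2 * 9.81) = 0.3236 m


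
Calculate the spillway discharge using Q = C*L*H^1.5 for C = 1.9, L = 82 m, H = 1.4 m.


Q = 1.9 * 82 * 1.4^1.5 = 258.0831 m^3/s


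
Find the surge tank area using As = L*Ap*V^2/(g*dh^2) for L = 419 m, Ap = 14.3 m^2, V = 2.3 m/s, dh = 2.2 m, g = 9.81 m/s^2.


As = 419 * 14.3 * 2.3^2 / (9.81 * 2.2^2) = 667.5616 m^2


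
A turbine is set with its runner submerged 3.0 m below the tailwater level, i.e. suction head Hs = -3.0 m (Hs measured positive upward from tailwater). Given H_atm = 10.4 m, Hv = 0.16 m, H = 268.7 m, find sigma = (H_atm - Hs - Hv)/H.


sigma = (10.4 - (-3.0) - 0.16) / 268.7 = 0.0493


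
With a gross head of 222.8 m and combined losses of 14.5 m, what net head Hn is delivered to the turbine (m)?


Hn = 222.8 - 14.5 = 208.3000 m


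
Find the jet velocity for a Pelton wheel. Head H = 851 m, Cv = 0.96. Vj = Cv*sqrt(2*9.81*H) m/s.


Vj = 0.96 * sqrt(2*9.81*851) = 124.0468 m/s


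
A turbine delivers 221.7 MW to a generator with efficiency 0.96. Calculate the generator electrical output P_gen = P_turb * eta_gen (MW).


P_gen = 221.7 * 0.96 = 212.8320 MW


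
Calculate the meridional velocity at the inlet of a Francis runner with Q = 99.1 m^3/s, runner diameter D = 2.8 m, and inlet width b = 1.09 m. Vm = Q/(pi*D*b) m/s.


Vm = 99.1 / (pi * 2.8 * 1.09) = 10.3357 m/s


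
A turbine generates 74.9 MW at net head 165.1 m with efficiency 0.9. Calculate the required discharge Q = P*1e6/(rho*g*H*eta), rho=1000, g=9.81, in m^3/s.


Q = 74.9 * 1e6 / (1000 * 9.81 * 165.1 * 0.9) = 51.3834 m^3/s


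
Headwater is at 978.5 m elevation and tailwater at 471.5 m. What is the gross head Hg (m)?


Hg = 978.5 - 471.5 = 507.0000 m


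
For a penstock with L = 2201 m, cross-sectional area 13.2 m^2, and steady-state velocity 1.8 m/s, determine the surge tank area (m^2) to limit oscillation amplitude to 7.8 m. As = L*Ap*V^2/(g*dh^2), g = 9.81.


As = 2201 * 13.2 * 1.8^2 / (9.81 * 7.8^2) = 157.7178 m^2


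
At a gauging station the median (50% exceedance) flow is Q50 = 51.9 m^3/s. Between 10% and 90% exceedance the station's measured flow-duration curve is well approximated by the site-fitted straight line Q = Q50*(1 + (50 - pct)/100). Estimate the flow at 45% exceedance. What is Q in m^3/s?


Q = 51.9 * (1 + (50 - 45)/100) = 54.4950 m^3/s


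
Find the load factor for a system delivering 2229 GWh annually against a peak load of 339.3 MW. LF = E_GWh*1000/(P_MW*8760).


LF = 2229 * 1000 / (339.3 * 8760) = 0.7499


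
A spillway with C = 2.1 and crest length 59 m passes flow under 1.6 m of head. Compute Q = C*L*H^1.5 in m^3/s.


Q = 2.1 * 59 * 1.6^1.5 = 250.7560 m^3/s


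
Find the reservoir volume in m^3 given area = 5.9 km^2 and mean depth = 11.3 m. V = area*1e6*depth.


V = 5.9 * 1e6 * 11.3 = 6.6670e+07 m^3


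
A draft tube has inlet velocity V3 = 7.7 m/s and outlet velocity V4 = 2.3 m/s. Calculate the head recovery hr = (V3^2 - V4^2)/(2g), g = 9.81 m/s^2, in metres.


hr = (7.7^2 - 2.3^2) / (2*9.81) = 2.7523 m


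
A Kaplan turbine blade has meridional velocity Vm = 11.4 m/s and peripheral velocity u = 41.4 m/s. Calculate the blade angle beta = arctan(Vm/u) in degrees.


beta = arctan(11.4 / 41.4) = 15.3955 degrees


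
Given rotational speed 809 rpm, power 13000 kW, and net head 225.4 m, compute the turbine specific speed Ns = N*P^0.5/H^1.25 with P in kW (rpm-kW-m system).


Ns = 809 * 13000^0.5 / 225.4^1.25 = 105.6155


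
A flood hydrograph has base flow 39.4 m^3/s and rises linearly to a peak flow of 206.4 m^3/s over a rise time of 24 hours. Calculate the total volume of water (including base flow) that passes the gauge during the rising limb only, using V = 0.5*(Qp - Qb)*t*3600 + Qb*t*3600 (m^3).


V = 0.5*(206.4 - 39.4)*24*3600 + 39.4*24*3600 = 1.0619e+07 m^3


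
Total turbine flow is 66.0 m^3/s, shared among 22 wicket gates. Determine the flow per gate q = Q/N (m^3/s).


q = 66.0 / 22 = 3.0000 m^3/s


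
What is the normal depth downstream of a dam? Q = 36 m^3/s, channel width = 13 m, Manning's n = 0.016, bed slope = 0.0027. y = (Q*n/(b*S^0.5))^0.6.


y = (36 * 0.016 / (13 * 0.0027^0.5))^0.6 = 0.9088 m


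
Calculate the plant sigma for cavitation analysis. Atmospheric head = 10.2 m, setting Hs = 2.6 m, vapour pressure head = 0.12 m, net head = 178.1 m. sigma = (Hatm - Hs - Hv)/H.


sigma = (10.2 - 2.6 - 0.12) / 178.1 = 0.0420


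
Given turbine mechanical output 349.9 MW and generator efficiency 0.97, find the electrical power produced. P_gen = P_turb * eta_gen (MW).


P_gen = 349.9 * 0.97 = 339.4030 MW


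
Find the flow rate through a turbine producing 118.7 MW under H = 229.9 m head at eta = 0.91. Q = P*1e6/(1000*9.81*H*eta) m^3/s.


Q = 118.7 * 1e6 / (1000 * 9.81 * 229.9 * 0.91) = 57.8364 m^3/s


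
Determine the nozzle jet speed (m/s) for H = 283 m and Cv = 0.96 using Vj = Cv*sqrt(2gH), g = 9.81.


Vj = 0.96 * sqrt(2*9.81*283) = 71.5342 m/s


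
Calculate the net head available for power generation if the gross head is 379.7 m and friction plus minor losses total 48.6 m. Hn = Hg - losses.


Hn = 379.7 - 48.6 = 331.1000 m


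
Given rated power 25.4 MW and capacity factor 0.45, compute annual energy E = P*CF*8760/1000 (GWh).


E = 25.4 * 0.45 * 8760 / 1000 = 100.1268 GWh


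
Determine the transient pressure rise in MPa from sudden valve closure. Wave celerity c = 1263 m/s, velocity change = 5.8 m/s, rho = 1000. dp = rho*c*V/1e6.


dp = 1000 * 1263 * 5.8 / 1e6 = 7.3254 MPa


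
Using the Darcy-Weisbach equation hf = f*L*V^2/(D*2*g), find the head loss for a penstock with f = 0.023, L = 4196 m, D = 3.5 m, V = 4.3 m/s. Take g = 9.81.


hf = 0.023 * 4196 * 4.3^2 / (3.5 * 2 * 9.81) = 25.9856 m


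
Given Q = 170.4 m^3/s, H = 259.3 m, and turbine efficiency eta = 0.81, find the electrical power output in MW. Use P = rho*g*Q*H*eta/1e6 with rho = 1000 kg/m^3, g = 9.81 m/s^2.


P = 1000 * 9.81 * 170.4 * 259.3 * 0.81 / 1e6 = 351.0962 MW


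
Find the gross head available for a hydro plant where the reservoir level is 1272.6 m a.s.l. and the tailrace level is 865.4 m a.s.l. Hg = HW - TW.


Hg = 1272.6 - 865.4 = 407.2000 m


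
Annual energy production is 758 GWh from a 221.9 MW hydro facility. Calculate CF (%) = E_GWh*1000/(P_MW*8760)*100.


CF = 758 * 1000 / (221.9 * 8760) * 100 = 38.9949 %


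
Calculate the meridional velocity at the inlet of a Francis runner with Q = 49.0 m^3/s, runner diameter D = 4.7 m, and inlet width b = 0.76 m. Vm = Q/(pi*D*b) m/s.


Vm = 49.0 / (pi * 4.7 * 0.76) = 4.3665 m/s


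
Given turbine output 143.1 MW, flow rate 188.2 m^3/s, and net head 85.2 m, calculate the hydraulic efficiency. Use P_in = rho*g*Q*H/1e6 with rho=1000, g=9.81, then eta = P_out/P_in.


P_in = 1000 * 9.81 * 188.2 * 85.2 / 1e6 = 157.2998 MW
eta = 143.1 / 157.2998 = 0.9097


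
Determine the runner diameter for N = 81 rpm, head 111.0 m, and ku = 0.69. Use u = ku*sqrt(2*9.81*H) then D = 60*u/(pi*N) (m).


u = 0.69 * sqrt(2*9.81*111.0) = 32.2003 m/s
D = 60 * 32.2003 / (pi * 81) = 7.5924 m


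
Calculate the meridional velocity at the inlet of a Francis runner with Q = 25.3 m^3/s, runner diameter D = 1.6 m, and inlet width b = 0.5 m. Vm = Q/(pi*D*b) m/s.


Vm = 25.3 / (pi * 1.6 * 0.5) = 10.0666 m/s


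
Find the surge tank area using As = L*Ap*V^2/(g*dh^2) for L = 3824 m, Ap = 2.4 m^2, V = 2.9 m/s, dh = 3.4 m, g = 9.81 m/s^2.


As = 3824 * 2.4 * 2.9^2 / (9.81 * 3.4^2) = 680.6099 m^2


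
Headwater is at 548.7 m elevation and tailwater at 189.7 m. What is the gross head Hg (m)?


Hg = 548.7 - 189.7 = 359.0000 m


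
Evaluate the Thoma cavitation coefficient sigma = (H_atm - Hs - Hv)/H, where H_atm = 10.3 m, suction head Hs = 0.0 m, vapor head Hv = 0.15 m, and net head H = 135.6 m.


sigma = (10.3 - 0.0 - 0.15) / 135.6 = 0.0749


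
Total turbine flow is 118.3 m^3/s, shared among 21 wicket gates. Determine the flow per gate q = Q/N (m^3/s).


q = 118.3 / 21 = 5.6333 m^3/s


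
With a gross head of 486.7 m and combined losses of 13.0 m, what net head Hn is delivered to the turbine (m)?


Hn = 486.7 - 13.0 = 473.7000 m


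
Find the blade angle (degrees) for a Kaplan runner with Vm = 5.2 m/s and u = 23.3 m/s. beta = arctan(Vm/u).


beta = arctan(5.2 / 23.3) = 12.5809 degrees


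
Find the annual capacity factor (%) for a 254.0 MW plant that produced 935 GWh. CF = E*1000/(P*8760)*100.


CF = 935 * 1000 / (254.0 * 8760) * 100 = 42.0217 %


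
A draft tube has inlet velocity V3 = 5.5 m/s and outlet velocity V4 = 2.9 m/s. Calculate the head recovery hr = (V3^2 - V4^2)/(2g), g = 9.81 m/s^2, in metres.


hr = (5.5^2 - 2.9^2) / (2*9.81) = 1.1131 m


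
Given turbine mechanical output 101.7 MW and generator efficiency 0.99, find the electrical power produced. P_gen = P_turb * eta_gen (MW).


P_gen = 101.7 * 0.99 = 100.6830 MW


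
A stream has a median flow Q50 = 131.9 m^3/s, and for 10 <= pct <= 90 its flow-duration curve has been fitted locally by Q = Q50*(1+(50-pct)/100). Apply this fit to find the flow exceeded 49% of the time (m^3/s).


Q = 131.9 * (1 + (50 - 49)/100) = 133.2190 m^3/s
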